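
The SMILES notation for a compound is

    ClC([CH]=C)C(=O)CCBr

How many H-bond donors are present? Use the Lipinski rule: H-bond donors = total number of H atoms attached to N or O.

Donors: find every N or O and count the H atoms it carries.
  atom 6 (O): bond orders sum to 2 → 0 H
Lipinski HBD = 0.

0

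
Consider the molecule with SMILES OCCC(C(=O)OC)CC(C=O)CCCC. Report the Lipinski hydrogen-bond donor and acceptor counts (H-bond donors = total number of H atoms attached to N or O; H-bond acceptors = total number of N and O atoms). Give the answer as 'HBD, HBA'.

1, 4

Donors: find every N or O and count the H atoms it carries.
  atom 1 (O): bond orders sum to 1 → 1 H
  atom 6 (O): bond orders sum to 2 → 0 H
  atom 7 (O): bond orders sum to 2 → 0 H
  atom 12 (O): bond orders sum to 2 → 0 H
Lipinski HBD = 1.
Acceptors: N atoms = 0, O atoms = 4 → HBA = 4.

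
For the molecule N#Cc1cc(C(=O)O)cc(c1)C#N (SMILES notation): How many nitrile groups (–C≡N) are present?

The nitrile motif appears at heavy-atom positions 2, 12 in the SMILES.
Other groups present: 1 carboxylic acid.
Nitrile count: 2.

2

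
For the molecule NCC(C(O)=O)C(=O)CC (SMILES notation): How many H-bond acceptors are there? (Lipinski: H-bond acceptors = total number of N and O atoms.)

4

N atoms: 1; O atoms: 3.
Lipinski HBA = 1 + 3 = 4.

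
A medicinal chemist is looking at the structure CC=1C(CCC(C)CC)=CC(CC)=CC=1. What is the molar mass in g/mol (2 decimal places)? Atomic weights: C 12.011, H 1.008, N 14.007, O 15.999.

204.36 g/mol

First, the molecular formula is C15H24 (counting implicit H from valence).
  C: 15 × 12.011 = 180.165
  H: 24 × 1.008 = 24.192
Sum: 15×12.011 + 24×1.008 = 204.357 → 204.36 g/mol.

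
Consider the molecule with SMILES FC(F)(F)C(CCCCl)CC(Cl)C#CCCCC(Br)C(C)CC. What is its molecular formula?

C17H26BrCl2F3

Walk through each heavy atom and fill implicit hydrogens from standard valence (C 4, N 3, O 2, S 2, halogen 1):
  atom 1: F (halogen, monovalent) → 0 H
  atom 2: C, bond orders sum to 4 (valence 4) → 0 H
  atom 3: F (halogen, monovalent) → 0 H
  atom 4: F (halogen, monovalent) → 0 H
  atom 5: C, bond orders sum to 3 (valence 4) → 1 H
  atom 6: C, bond orders sum to 2 (valence 4) → 2 H
  atom 7: C, bond orders sum to 2 (valence 4) → 2 H
  atom 8: C, bond orders sum to 2 (valence 4) → 2 H
  atom 9: Cl (halogen, monovalent) → 0 H
  atom 10: C, bond orders sum to 2 (valence 4) → 2 H
  atom 11: C, bond orders sum to 3 (valence 4) → 1 H
  atom 12: Cl (halogen, monovalent) → 0 H
  atom 13: C, bond orders sum to 4 (valence 4) → 0 H
  atom 14: C, bond orders sum to 4 (valence 4) → 0 H
  atom 15: C, bond orders sum to 2 (valence 4) → 2 H
  atom 16: C, bond orders sum to 2 (valence 4) → 2 H
  atom 17: C, bond orders sum to 2 (valence 4) → 2 H
  atom 18: C, bond orders sum to 3 (valence 4) → 1 H
  atom 19: Br (halogen, monovalent) → 0 H
  atom 20: C, bond orders sum to 3 (valence 4) → 1 H
  atom 21: C, bond orders sum to 1 (valence 4) → 3 H
  atom 22: C, bond orders sum to 2 (valence 4) → 2 H
  atom 23: C, bond orders sum to 1 (valence 4) → 3 H
Totals → C:17, H:26, Br:1, Cl:2, F:3.
In Hill order: C17H26BrCl2F3.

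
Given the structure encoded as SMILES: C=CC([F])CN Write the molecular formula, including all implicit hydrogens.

C4H8FN

Walk through each heavy atom and fill implicit hydrogens from standard valence (C 4, N 3, O 2, S 2, halogen 1):
  atom 1: C, bond orders sum to 2 (valence 4) → 2 H
  atom 2: C, bond orders sum to 3 (valence 4) → 1 H
  atom 3: C, bond orders sum to 3 (valence 4) → 1 H
  atom 4: F with explicit H count 0
  atom 5: C, bond orders sum to 2 (valence 4) → 2 H
  atom 6: N, bond orders sum to 1 (valence 3) → 2 H
Totals → C:4, H:8, F:1, N:1.
In Hill order: C4H8FN.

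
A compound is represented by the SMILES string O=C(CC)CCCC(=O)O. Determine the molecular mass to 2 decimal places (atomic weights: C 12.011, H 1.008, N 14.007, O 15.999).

144.17 g/mol

First, the molecular formula is C7H12O3 (counting implicit H from valence).
  C: 7 × 12.011 = 84.077
  H: 12 × 1.008 = 12.096
  O: 3 × 15.999 = 47.997
Sum: 7×12.011 + 12×1.008 + 3×15.999 = 144.170 → 144.17 g/mol.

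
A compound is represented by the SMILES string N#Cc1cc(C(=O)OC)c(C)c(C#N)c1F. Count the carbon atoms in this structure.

11

Count every carbon token in the SMILES (each C, including those in ring-closure positions and inside branches).
Carbon count: 11.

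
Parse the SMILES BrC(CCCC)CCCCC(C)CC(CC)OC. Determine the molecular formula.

C16H33BrO

Walk through each heavy atom and fill implicit hydrogens from standard valence (C 4, N 3, O 2, S 2, halogen 1):
  atom 1: Br (halogen, monovalent) → 0 H
  atom 2: C, bond orders sum to 3 (valence 4) → 1 H
  atom 3: C, bond orders sum to 2 (valence 4) → 2 H
  atom 4: C, bond orders sum to 2 (valence 4) → 2 H
  atom 5: C, bond orders sum to 2 (valence 4) → 2 H
  atom 6: C, bond orders sum to 1 (valence 4) → 3 H
  atom 7: C, bond orders sum to 2 (valence 4) → 2 H
  atom 8: C, bond orders sum to 2 (valence 4) → 2 H
  atom 9: C, bond orders sum to 2 (valence 4) → 2 H
  atom 10: C, bond orders sum to 2 (valence 4) → 2 H
  atom 11: C, bond orders sum to 3 (valence 4) → 1 H
  atom 12: C, bond orders sum to 1 (valence 4) → 3 H
  atom 13: C, bond orders sum to 2 (valence 4) → 2 H
  atom 14: C, bond orders sum to 3 (valence 4) → 1 H
  atom 15: C, bond orders sum to 2 (valence 4) → 2 H
  atom 16: C, bond orders sum to 1 (valence 4) → 3 H
  atom 17: O, bond orders sum to 2 (valence 2) → 0 H
  atom 18: C, bond orders sum to 1 (valence 4) → 3 H
Totals → C:16, H:33, Br:1, O:1.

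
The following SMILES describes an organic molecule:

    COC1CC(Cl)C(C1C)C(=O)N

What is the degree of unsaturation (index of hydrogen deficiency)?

2

Molecular formula: C8H14ClNO2.
DoU = (2C + 2 + N − H − X) / 2, where X is the halogen count and O/S are ignored.
    = (2·8 + 2 + 1 − 14 − 1) / 2 = 4 / 2 = 2.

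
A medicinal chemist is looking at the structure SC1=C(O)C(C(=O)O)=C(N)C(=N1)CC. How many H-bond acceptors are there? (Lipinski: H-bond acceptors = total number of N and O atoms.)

N atoms: 2; O atoms: 3.
Lipinski HBA = 2 + 3 = 5.

5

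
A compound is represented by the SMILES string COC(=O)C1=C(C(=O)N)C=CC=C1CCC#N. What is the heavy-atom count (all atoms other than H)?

17

Every atom symbol written in the SMILES (organic subset) is one heavy atom; implicit H are not written.
Heavy atoms by element → C:12, N:2, O:3.
Total: 17.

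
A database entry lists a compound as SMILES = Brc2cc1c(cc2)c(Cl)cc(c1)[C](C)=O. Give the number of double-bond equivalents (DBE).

Molecular formula: C12H8BrClO.
DoU = (2C + 2 + N − H − X) / 2, where X is the halogen count and O/S are ignored.
    = (2·12 + 2 + 0 − 8 − 2) / 2 = 16 / 2 = 8.

8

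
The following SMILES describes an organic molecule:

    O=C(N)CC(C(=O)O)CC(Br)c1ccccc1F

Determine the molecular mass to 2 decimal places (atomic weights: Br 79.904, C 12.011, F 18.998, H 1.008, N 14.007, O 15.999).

First, the molecular formula is C12H13BrFNO3 (counting implicit H from valence).
  Br: 1 × 79.904 = 79.904
  C: 12 × 12.011 = 144.132
  F: 1 × 18.998 = 18.998
  H: 13 × 1.008 = 13.104
  N: 1 × 14.007 = 14.007
  O: 3 × 15.999 = 47.997
Sum: 1×79.904 + 12×12.011 + 1×18.998 + 13×1.008 + 1×14.007 + 3×15.999 = 318.142 → 318.14 g/mol.

318.14 g/mol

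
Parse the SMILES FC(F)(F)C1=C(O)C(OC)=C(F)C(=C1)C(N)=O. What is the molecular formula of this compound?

Walk through each heavy atom and fill implicit hydrogens from standard valence (C 4, N 3, O 2, S 2, halogen 1):
  atom 1: F (halogen, monovalent) → 0 H
  atom 2: C, bond orders sum to 4 (valence 4) → 0 H
  atom 3: F (halogen, monovalent) → 0 H
  atom 4: F (halogen, monovalent) → 0 H
  atom 5: C, bond orders sum to 4 (valence 4) → 0 H
  atom 6: C, bond orders sum to 4 (valence 4) → 0 H
  atom 7: O, bond orders sum to 1 (valence 2) → 1 H
  atom 8: C, bond orders sum to 4 (valence 4) → 0 H
  atom 9: O, bond orders sum to 2 (valence 2) → 0 H
  atom 10: C, bond orders sum to 1 (valence 4) → 3 H
  atom 11: C, bond orders sum to 4 (valence 4) → 0 H
  atom 12: F (halogen, monovalent) → 0 H
  atom 13: C, bond orders sum to 4 (valence 4) → 0 H
  atom 14: C, bond orders sum to 3 (valence 4) → 1 H
  atom 15: C, bond orders sum to 4 (valence 4) → 0 H
  atom 16: N, bond orders sum to 1 (valence 3) → 2 H
  atom 17: O, bond orders sum to 2 (valence 2) → 0 H
Totals → C:9, H:7, F:4, N:1, O:3.
In Hill order: C9H7F4NO3.

C9H7F4NO3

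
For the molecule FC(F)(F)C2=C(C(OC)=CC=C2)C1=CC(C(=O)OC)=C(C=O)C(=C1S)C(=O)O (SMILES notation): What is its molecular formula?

Walk through each heavy atom and fill implicit hydrogens from standard valence (C 4, N 3, O 2, S 2, halogen 1):
  atom 1: F (halogen, monovalent) → 0 H
  atom 2: C, bond orders sum to 4 (valence 4) → 0 H
  atom 3: F (halogen, monovalent) → 0 H
  atom 4: F (halogen, monovalent) → 0 H
  atom 5: C, bond orders sum to 4 (valence 4) → 0 H
  atom 6: C, bond orders sum to 4 (valence 4) → 0 H
  atom 7: C, bond orders sum to 4 (valence 4) → 0 H
  atom 8: O, bond orders sum to 2 (valence 2) → 0 H
  atom 9: C, bond orders sum to 1 (valence 4) → 3 H
  atom 10: C, bond orders sum to 3 (valence 4) → 1 H
  atom 11: C, bond orders sum to 3 (valence 4) → 1 H
  atom 12: C, bond orders sum to 3 (valence 4) → 1 H
  atom 13: C, bond orders sum to 4 (valence 4) → 0 H
  atom 14: C, bond orders sum to 3 (valence 4) → 1 H
  atom 15: C, bond orders sum to 4 (valence 4) → 0 H
  atom 16: C, bond orders sum to 4 (valence 4) → 0 H
  atom 17: O, bond orders sum to 2 (valence 2) → 0 H
  atom 18: O, bond orders sum to 2 (valence 2) → 0 H
  atom 19: C, bond orders sum to 1 (valence 4) → 3 H
  atom 20: C, bond orders sum to 4 (valence 4) → 0 H
  atom 21: C, bond orders sum to 3 (valence 4) → 1 H
  atom 22: O, bond orders sum to 2 (valence 2) → 0 H
  atom 23: C, bond orders sum to 4 (valence 4) → 0 H
  atom 24: C, bond orders sum to 4 (valence 4) → 0 H
  atom 25: S, bond orders sum to 1 (valence 2) → 1 H
  atom 26: C, bond orders sum to 4 (valence 4) → 0 H
  atom 27: O, bond orders sum to 2 (valence 2) → 0 H
  atom 28: O, bond orders sum to 1 (valence 2) → 1 H
Totals → C:18, H:13, F:3, O:6, S:1.

C18H13F3O6S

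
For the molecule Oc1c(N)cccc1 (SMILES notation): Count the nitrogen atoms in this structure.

1

Scan the SMILES for N atoms (remember two-letter symbols like Cl and Br are single atoms).
Nitrogen count: 1.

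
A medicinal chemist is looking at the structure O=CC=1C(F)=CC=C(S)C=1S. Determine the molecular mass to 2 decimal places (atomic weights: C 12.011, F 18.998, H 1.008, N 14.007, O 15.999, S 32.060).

188.23 g/mol

First, the molecular formula is C7H5FOS2 (counting implicit H from valence).
  C: 7 × 12.011 = 84.077
  F: 1 × 18.998 = 18.998
  H: 5 × 1.008 = 5.040
  O: 1 × 15.999 = 15.999
  S: 2 × 32.060 = 64.120
Sum: 7×12.011 + 1×18.998 + 5×1.008 + 1×15.999 + 2×32.060 = 188.234 → 188.23 g/mol.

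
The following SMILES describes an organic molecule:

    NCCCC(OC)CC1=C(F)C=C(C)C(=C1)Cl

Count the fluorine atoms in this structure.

1

Scan the SMILES for F atoms (remember two-letter symbols like Cl and Br are single atoms).
Fluorine count: 1.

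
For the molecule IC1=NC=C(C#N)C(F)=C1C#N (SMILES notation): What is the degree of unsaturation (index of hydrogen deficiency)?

Molecular formula: C7HFIN3.
DoU = (2C + 2 + N − H − X) / 2, where X is the halogen count and O/S are ignored.
    = (2·7 + 2 + 3 − 1 − 2) / 2 = 16 / 2 = 8.

8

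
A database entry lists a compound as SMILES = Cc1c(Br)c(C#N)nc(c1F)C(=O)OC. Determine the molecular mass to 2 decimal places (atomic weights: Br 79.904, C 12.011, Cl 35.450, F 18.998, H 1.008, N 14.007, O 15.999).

First, the molecular formula is C9H6BrFN2O2 (counting implicit H from valence).
  Br: 1 × 79.904 = 79.904
  C: 9 × 12.011 = 108.099
  F: 1 × 18.998 = 18.998
  H: 6 × 1.008 = 6.048
  N: 2 × 14.007 = 28.014
  O: 2 × 15.999 = 31.998
Sum: 1×79.904 + 9×12.011 + 1×18.998 + 6×1.008 + 2×14.007 + 2×15.999 = 273.061 → 273.06 g/mol.

273.06 g/mol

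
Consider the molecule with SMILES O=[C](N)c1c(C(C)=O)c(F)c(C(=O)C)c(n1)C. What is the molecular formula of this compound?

C11H11FN2O3

Walk through each heavy atom and fill implicit hydrogens from standard valence (C 4, N 3, O 2, S 2, halogen 1); for lowercase aromatic atoms, an aromatic c carries 1 H when it has two neighbours and 0 H with three, and aromatic n carries 0 H:
  atom 1: O, bond orders sum to 2 (valence 2) → 0 H
  atom 2: C with explicit H count 0
  atom 3: N, bond orders sum to 1 (valence 3) → 2 H
  atom 4: aromatic c, 3 neighbours → 0 H
  atom 5: aromatic c, 3 neighbours → 0 H
  atom 6: C, bond orders sum to 4 (valence 4) → 0 H
  atom 7: C, bond orders sum to 1 (valence 4) → 3 H
  atom 8: O, bond orders sum to 2 (valence 2) → 0 H
  atom 9: aromatic c, 3 neighbours → 0 H
  atom 10: F (halogen, monovalent) → 0 H
  atom 11: aromatic c, 3 neighbours → 0 H
  atom 12: C, bond orders sum to 4 (valence 4) → 0 H
  atom 13: O, bond orders sum to 2 (valence 2) → 0 H
  atom 14: C, bond orders sum to 1 (valence 4) → 3 H
  atom 15: aromatic c, 3 neighbours → 0 H
  atom 16: aromatic n, 2 neighbours → 0 H
  atom 17: C, bond orders sum to 1 (valence 4) → 3 H
Totals → C:11, H:11, F:1, N:2, O:3.
In Hill order: C11H11FN2O3.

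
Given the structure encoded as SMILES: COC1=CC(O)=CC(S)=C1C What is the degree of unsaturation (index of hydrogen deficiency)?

Degree of unsaturation = (number of rings) + (number of π bonds).
Ring closures in the SMILES: 1.
π bonds: 3 double bonds (each 1 DoU) → 3 DoU from unsaturation.
Total DoU = 1 + 3 = 4.

4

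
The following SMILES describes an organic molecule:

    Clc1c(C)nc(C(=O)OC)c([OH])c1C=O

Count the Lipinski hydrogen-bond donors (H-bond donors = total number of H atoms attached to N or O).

1

Donors: find every N or O and count the H atoms it carries.
  atom 5 (N): bond orders sum to 3 → 0 H
  atom 8 (O): bond orders sum to 2 → 0 H
  atom 9 (O): bond orders sum to 2 → 0 H
  atom 12 (O): bond orders sum to 1 → 1 H
  atom 15 (O): bond orders sum to 2 → 0 H
Lipinski HBD = 1.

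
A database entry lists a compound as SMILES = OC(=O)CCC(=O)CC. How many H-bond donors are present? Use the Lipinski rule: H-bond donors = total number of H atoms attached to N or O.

1

Donors: find every N or O and count the H atoms it carries.
  atom 1 (O): bond orders sum to 1 → 1 H
  atom 3 (O): bond orders sum to 2 → 0 H
  atom 7 (O): bond orders sum to 2 → 0 H
Lipinski HBD = 1.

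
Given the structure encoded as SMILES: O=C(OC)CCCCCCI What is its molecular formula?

C8H15IO2

Walk through each heavy atom and fill implicit hydrogens from standard valence (C 4, N 3, O 2, S 2, halogen 1):
  atom 1: O, bond orders sum to 2 (valence 2) → 0 H
  atom 2: C, bond orders sum to 4 (valence 4) → 0 H
  atom 3: O, bond orders sum to 2 (valence 2) → 0 H
  atom 4: C, bond orders sum to 1 (valence 4) → 3 H
  atom 5: C, bond orders sum to 2 (valence 4) → 2 H
  atom 6: C, bond orders sum to 2 (valence 4) → 2 H
  atom 7: C, bond orders sum to 2 (valence 4) → 2 H
  atom 8: C, bond orders sum to 2 (valence 4) → 2 H
  atom 9: C, bond orders sum to 2 (valence 4) → 2 H
  atom 10: C, bond orders sum to 2 (valence 4) → 2 H
  atom 11: I (halogen, monovalent) → 0 H
Totals → C:8, H:15, I:1, O:2.
In Hill order: C8H15IO2.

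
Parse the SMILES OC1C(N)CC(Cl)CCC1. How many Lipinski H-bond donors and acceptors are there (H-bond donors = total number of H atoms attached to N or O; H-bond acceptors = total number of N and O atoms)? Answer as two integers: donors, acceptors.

3, 2

Donors: find every N or O and count the H atoms it carries.
  atom 1 (O): bond orders sum to 1 → 1 H
  atom 4 (N): bond orders sum to 1 → 2 H
Lipinski HBD = 3.
Acceptors: N atoms = 1, O atoms = 1 → HBA = 2.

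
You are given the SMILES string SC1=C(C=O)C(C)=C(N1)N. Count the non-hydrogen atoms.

10

Every atom symbol written in the SMILES (organic subset) is one heavy atom; implicit H are not written.
Heavy atoms by element → C:6, N:2, O:1, S:1.
Total: 10.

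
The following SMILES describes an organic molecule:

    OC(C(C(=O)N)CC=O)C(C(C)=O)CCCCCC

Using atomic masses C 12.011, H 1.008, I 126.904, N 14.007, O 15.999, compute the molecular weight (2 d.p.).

First, the molecular formula is C14H25NO4 (counting implicit H from valence).
  C: 14 × 12.011 = 168.154
  H: 25 × 1.008 = 25.200
  N: 1 × 14.007 = 14.007
  O: 4 × 15.999 = 63.996
Sum: 14×12.011 + 25×1.008 + 1×14.007 + 4×15.999 = 271.357 → 271.36 g/mol.

271.36 g/mol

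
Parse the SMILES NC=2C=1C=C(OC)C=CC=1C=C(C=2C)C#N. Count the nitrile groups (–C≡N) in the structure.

The nitrile motif appears at heavy-atom position 15 in the SMILES.
Other groups present: 1 ether, 1 primary amine.
Nitrile count: 1.

1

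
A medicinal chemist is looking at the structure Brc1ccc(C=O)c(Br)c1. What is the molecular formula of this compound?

Walk through each heavy atom and fill implicit hydrogens from standard valence (C 4, N 3, O 2, S 2, halogen 1); for lowercase aromatic atoms, an aromatic c carries 1 H when it has two neighbours and 0 H with three, and aromatic n carries 0 H:
  atom 1: Br (halogen, monovalent) → 0 H
  atom 2: aromatic c, 3 neighbours → 0 H
  atom 3: aromatic c, 2 neighbours → 1 H
  atom 4: aromatic c, 2 neighbours → 1 H
  atom 5: aromatic c, 3 neighbours → 0 H
  atom 6: C, bond orders sum to 3 (valence 4) → 1 H
  atom 7: O, bond orders sum to 2 (valence 2) → 0 H
  atom 8: aromatic c, 3 neighbours → 0 H
  atom 9: Br (halogen, monovalent) → 0 H
  atom 10: aromatic c, 2 neighbours → 1 H
Totals → C:7, H:4, Br:2, O:1.
In Hill order: C7H4Br2O.

C7H4Br2O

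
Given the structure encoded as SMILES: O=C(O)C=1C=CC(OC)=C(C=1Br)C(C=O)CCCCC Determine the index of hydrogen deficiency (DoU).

Molecular formula: C15H19BrO4.
DoU = (2C + 2 + N − H − X) / 2, where X is the halogen count and O/S are ignored.
    = (2·15 + 2 + 0 − 19 − 1) / 2 = 12 / 2 = 6.

6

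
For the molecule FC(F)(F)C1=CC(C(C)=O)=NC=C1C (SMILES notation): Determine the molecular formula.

Walk through each heavy atom and fill implicit hydrogens from standard valence (C 4, N 3, O 2, S 2, halogen 1):
  atom 1: F (halogen, monovalent) → 0 H
  atom 2: C, bond orders sum to 4 (valence 4) → 0 H
  atom 3: F (halogen, monovalent) → 0 H
  atom 4: F (halogen, monovalent) → 0 H
  atom 5: C, bond orders sum to 4 (valence 4) → 0 H
  atom 6: C, bond orders sum to 3 (valence 4) → 1 H
  atom 7: C, bond orders sum to 4 (valence 4) → 0 H
  atom 8: C, bond orders sum to 4 (valence 4) → 0 H
  atom 9: C, bond orders sum to 1 (valence 4) → 3 H
  atom 10: O, bond orders sum to 2 (valence 2) → 0 H
  atom 11: N, bond orders sum to 3 (valence 3) → 0 H
  atom 12: C, bond orders sum to 3 (valence 4) → 1 H
  atom 13: C, bond orders sum to 4 (valence 4) → 0 H
  atom 14: C, bond orders sum to 1 (valence 4) → 3 H
Totals → C:9, H:8, F:3, N:1, O:1.

C9H8F3NO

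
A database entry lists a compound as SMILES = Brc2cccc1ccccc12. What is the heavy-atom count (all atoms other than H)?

11

Every atom symbol written in the SMILES (organic subset) is one heavy atom; implicit H are not written.
Heavy atoms by element → Br:1, C:10.
Total: 11.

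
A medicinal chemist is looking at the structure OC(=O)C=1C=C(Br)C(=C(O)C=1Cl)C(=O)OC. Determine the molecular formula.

Walk through each heavy atom and fill implicit hydrogens from standard valence (C 4, N 3, O 2, S 2, halogen 1):
  atom 1: O, bond orders sum to 1 (valence 2) → 1 H
  atom 2: C, bond orders sum to 4 (valence 4) → 0 H
  atom 3: O, bond orders sum to 2 (valence 2) → 0 H
  atom 4: C, bond orders sum to 4 (valence 4) → 0 H
  atom 5: C, bond orders sum to 3 (valence 4) → 1 H
  atom 6: C, bond orders sum to 4 (valence 4) → 0 H
  atom 7: Br (halogen, monovalent) → 0 H
  atom 8: C, bond orders sum to 4 (valence 4) → 0 H
  atom 9: C, bond orders sum to 4 (valence 4) → 0 H
  atom 10: O, bond orders sum to 1 (valence 2) → 1 H
  atom 11: C, bond orders sum to 4 (valence 4) → 0 H
  atom 12: Cl (halogen, monovalent) → 0 H
  atom 13: C, bond orders sum to 4 (valence 4) → 0 H
  atom 14: O, bond orders sum to 2 (valence 2) → 0 H
  atom 15: O, bond orders sum to 2 (valence 2) → 0 H
  atom 16: C, bond orders sum to 1 (valence 4) → 3 H
Totals → C:9, H:6, Br:1, Cl:1, O:5.
In Hill order: C9H6BrClO5.

C9H6BrClO5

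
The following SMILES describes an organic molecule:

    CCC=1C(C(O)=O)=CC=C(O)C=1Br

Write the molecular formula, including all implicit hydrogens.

Walk through each heavy atom and fill implicit hydrogens from standard valence (C 4, N 3, O 2, S 2, halogen 1):
  atom 1: C, bond orders sum to 1 (valence 4) → 3 H
  atom 2: C, bond orders sum to 2 (valence 4) → 2 H
  atom 3: C, bond orders sum to 4 (valence 4) → 0 H
  atom 4: C, bond orders sum to 4 (valence 4) → 0 H
  atom 5: C, bond orders sum to 4 (valence 4) → 0 H
  atom 6: O, bond orders sum to 1 (valence 2) → 1 H
  atom 7: O, bond orders sum to 2 (valence 2) → 0 H
  atom 8: C, bond orders sum to 3 (valence 4) → 1 H
  atom 9: C, bond orders sum to 3 (valence 4) → 1 H
  atom 10: C, bond orders sum to 4 (valence 4) → 0 H
  atom 11: O, bond orders sum to 1 (valence 2) → 1 H
  atom 12: C, bond orders sum to 4 (valence 4) → 0 H
  atom 13: Br (halogen, monovalent) → 0 H
Totals → C:9, H:9, Br:1, O:3.
In Hill order: C9H9BrO3.

C9H9BrO3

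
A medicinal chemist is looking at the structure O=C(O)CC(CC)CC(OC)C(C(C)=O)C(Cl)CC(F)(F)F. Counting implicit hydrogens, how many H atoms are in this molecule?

22

Walk through each heavy atom and fill implicit hydrogens from standard valence (C 4, N 3, O 2, S 2, halogen 1):
  atom 1: O, bond orders sum to 2 (valence 2) → 0 H
  atom 2: C, bond orders sum to 4 (valence 4) → 0 H
  atom 3: O, bond orders sum to 1 (valence 2) → 1 H
  atom 4: C, bond orders sum to 2 (valence 4) → 2 H
  atom 5: C, bond orders sum to 3 (valence 4) → 1 H
  atom 6: C, bond orders sum to 2 (valence 4) → 2 H
  atom 7: C, bond orders sum to 1 (valence 4) → 3 H
  atom 8: C, bond orders sum to 2 (valence 4) → 2 H
  atom 9: C, bond orders sum to 3 (valence 4) → 1 H
  atom 10: O, bond orders sum to 2 (valence 2) → 0 H
  atom 11: C, bond orders sum to 1 (valence 4) → 3 H
  atom 12: C, bond orders sum to 3 (valence 4) → 1 H
  atom 13: C, bond orders sum to 4 (valence 4) → 0 H
  atom 14: C, bond orders sum to 1 (valence 4) → 3 H
  atom 15: O, bond orders sum to 2 (valence 2) → 0 H
  atom 16: C, bond orders sum to 3 (valence 4) → 1 H
  atom 17: Cl (halogen, monovalent) → 0 H
  atom 18: C, bond orders sum to 2 (valence 4) → 2 H
  atom 19: C, bond orders sum to 4 (valence 4) → 0 H
  atom 20: F (halogen, monovalent) → 0 H
  atom 21: F (halogen, monovalent) → 0 H
  atom 22: F (halogen, monovalent) → 0 H
Total hydrogens: 22.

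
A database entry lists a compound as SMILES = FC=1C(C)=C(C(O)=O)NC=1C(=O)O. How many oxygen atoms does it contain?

Scan the SMILES for O atoms (remember two-letter symbols like Cl and Br are single atoms).
Oxygen count: 4.

4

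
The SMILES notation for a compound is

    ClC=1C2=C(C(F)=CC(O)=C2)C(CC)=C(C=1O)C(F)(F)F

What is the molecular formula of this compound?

C13H9ClF4O2

Walk through each heavy atom and fill implicit hydrogens from standard valence (C 4, N 3, O 2, S 2, halogen 1):
  atom 1: Cl (halogen, monovalent) → 0 H
  atom 2: C, bond orders sum to 4 (valence 4) → 0 H
  atom 3: C, bond orders sum to 4 (valence 4) → 0 H
  atom 4: C, bond orders sum to 4 (valence 4) → 0 H
  atom 5: C, bond orders sum to 4 (valence 4) → 0 H
  atom 6: F (halogen, monovalent) → 0 H
  atom 7: C, bond orders sum to 3 (valence 4) → 1 H
  atom 8: C, bond orders sum to 4 (valence 4) → 0 H
  atom 9: O, bond orders sum to 1 (valence 2) → 1 H
  atom 10: C, bond orders sum to 3 (valence 4) → 1 H
  atom 11: C, bond orders sum to 4 (valence 4) → 0 H
  atom 12: C, bond orders sum to 2 (valence 4) → 2 H
  atom 13: C, bond orders sum to 1 (valence 4) → 3 H
  atom 14: C, bond orders sum to 4 (valence 4) → 0 H
  atom 15: C, bond orders sum to 4 (valence 4) → 0 H
  atom 16: O, bond orders sum to 1 (valence 2) → 1 H
  atom 17: C, bond orders sum to 4 (valence 4) → 0 H
  atom 18: F (halogen, monovalent) → 0 H
  atom 19: F (halogen, monovalent) → 0 H
  atom 20: F (halogen, monovalent) → 0 H
Totals → C:13, H:9, Cl:1, F:4, O:2.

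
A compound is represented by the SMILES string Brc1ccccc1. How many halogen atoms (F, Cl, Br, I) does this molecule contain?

Halogen atoms appear at heavy-atom position 1 (1×Br).
Halogen count: 1.

1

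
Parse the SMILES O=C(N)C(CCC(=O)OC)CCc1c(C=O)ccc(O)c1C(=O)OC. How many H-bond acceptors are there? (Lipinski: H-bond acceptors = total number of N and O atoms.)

8

N atoms: 1; O atoms: 7.
Lipinski HBA = 1 + 7 = 8.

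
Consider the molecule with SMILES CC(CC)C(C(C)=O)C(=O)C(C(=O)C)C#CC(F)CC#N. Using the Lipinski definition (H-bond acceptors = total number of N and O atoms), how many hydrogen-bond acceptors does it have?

N atoms: 1; O atoms: 3.
Lipinski HBA = 1 + 3 = 4.

4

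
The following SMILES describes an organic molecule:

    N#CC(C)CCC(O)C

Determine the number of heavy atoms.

9

Every atom symbol written in the SMILES (organic subset) is one heavy atom; implicit H are not written.
Heavy atoms by element → C:7, N:1, O:1.
Total: 9.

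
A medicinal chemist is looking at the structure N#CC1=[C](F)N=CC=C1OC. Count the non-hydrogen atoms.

11

Every atom symbol written in the SMILES (organic subset) is one heavy atom; implicit H are not written.
Heavy atoms by element → C:7, F:1, N:2, O:1.
Total: 11.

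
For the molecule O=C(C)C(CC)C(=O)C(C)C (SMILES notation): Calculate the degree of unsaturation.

2

Degree of unsaturation = (number of rings) + (number of π bonds).
Ring closures in the SMILES: 0.
π bonds: 2 double bonds (each 1 DoU) → 2 DoU from unsaturation.
Total DoU = 0 + 2 = 2.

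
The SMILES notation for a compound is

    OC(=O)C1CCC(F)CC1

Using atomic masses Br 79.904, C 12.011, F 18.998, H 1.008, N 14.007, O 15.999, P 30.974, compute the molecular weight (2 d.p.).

146.16 g/mol

First, the molecular formula is C7H11FO2 (counting implicit H from valence).
  C: 7 × 12.011 = 84.077
  F: 1 × 18.998 = 18.998
  H: 11 × 1.008 = 11.088
  O: 2 × 15.999 = 31.998
Sum: 7×12.011 + 1×18.998 + 11×1.008 + 2×15.999 = 146.161 → 146.16 g/mol.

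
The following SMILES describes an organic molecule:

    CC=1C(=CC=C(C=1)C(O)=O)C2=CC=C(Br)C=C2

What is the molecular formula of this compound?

C14H11BrO2

Walk through each heavy atom and fill implicit hydrogens from standard valence (C 4, N 3, O 2, S 2, halogen 1):
  atom 1: C, bond orders sum to 1 (valence 4) → 3 H
  atom 2: C, bond orders sum to 4 (valence 4) → 0 H
  atom 3: C, bond orders sum to 4 (valence 4) → 0 H
  atom 4: C, bond orders sum to 3 (valence 4) → 1 H
  atom 5: C, bond orders sum to 3 (valence 4) → 1 H
  atom 6: C, bond orders sum to 4 (valence 4) → 0 H
  atom 7: C, bond orders sum to 3 (valence 4) → 1 H
  atom 8: C, bond orders sum to 4 (valence 4) → 0 H
  atom 9: O, bond orders sum to 1 (valence 2) → 1 H
  atom 10: O, bond orders sum to 2 (valence 2) → 0 H
  atom 11: C, bond orders sum to 4 (valence 4) → 0 H
  atom 12: C, bond orders sum to 3 (valence 4) → 1 H
  atom 13: C, bond orders sum to 3 (valence 4) → 1 H
  atom 14: C, bond orders sum to 4 (valence 4) → 0 H
  atom 15: Br (halogen, monovalent) → 0 H
  atom 16: C, bond orders sum to 3 (valence 4) → 1 H
  atom 17: C, bond orders sum to 3 (valence 4) → 1 H
Totals → C:14, H:11, Br:1, O:2.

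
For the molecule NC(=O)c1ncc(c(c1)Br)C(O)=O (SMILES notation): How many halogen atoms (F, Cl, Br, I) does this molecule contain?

Halogen atoms appear at heavy-atom position 10 (1×Br).
Other groups present: 1 amide, 1 carboxylic acid.
Halogen count: 1.

1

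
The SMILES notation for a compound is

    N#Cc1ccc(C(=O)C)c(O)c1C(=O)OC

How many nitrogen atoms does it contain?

Scan the SMILES for N atoms (remember two-letter symbols like Cl and Br are single atoms).
Nitrogen count: 1.

1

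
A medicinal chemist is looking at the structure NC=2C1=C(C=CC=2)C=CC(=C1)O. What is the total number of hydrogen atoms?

9

Walk through each heavy atom and fill implicit hydrogens from standard valence (C 4, N 3, O 2, S 2, halogen 1):
  atom 1: N, bond orders sum to 1 (valence 3) → 2 H
  atom 2: C, bond orders sum to 4 (valence 4) → 0 H
  atom 3: C, bond orders sum to 4 (valence 4) → 0 H
  atom 4: C, bond orders sum to 4 (valence 4) → 0 H
  atom 5: C, bond orders sum to 3 (valence 4) → 1 H
  atom 6: C, bond orders sum to 3 (valence 4) → 1 H
  atom 7: C, bond orders sum to 3 (valence 4) → 1 H
  atom 8: C, bond orders sum to 3 (valence 4) → 1 H
  atom 9: C, bond orders sum to 3 (valence 4) → 1 H
  atom 10: C, bond orders sum to 4 (valence 4) → 0 H
  atom 11: C, bond orders sum to 3 (valence 4) → 1 H
  atom 12: O, bond orders sum to 1 (valence 2) → 1 H
Total hydrogens: 9.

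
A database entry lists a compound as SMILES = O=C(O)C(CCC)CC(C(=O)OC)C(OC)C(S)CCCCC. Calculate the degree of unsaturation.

2

Degree of unsaturation = (number of rings) + (number of π bonds).
Ring closures in the SMILES: 0.
π bonds: 2 double bonds (each 1 DoU) → 2 DoU from unsaturation.
Total DoU = 0 + 2 = 2.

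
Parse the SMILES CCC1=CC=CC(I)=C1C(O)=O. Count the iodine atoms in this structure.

1

Scan the SMILES for I atoms (remember two-letter symbols like Cl and Br are single atoms).
Iodine count: 1.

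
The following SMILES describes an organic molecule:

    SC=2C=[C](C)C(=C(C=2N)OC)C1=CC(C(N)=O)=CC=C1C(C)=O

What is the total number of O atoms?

Scan the SMILES for O atoms (remember two-letter symbols like Cl and Br are single atoms).
Oxygen count: 3.

3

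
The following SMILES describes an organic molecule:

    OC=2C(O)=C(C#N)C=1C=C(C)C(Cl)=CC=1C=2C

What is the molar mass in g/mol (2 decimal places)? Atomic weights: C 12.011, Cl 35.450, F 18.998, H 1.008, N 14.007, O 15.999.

First, the molecular formula is C13H10ClNO2 (counting implicit H from valence).
  C: 13 × 12.011 = 156.143
  Cl: 1 × 35.450 = 35.450
  H: 10 × 1.008 = 10.080
  N: 1 × 14.007 = 14.007
  O: 2 × 15.999 = 31.998
Sum: 13×12.011 + 1×35.450 + 10×1.008 + 1×14.007 + 2×15.999 = 247.678 → 247.68 g/mol.

247.68 g/mol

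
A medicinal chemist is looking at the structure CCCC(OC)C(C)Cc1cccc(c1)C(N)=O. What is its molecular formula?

C15H23NO2

Walk through each heavy atom and fill implicit hydrogens from standard valence (C 4, N 3, O 2, S 2, halogen 1); for lowercase aromatic atoms, an aromatic c carries 1 H when it has two neighbours and 0 H with three, and aromatic n carries 0 H:
  atom 1: C, bond orders sum to 1 (valence 4) → 3 H
  atom 2: C, bond orders sum to 2 (valence 4) → 2 H
  atom 3: C, bond orders sum to 2 (valence 4) → 2 H
  atom 4: C, bond orders sum to 3 (valence 4) → 1 H
  atom 5: O, bond orders sum to 2 (valence 2) → 0 H
  atom 6: C, bond orders sum to 1 (valence 4) → 3 H
  atom 7: C, bond orders sum to 3 (valence 4) → 1 H
  atom 8: C, bond orders sum to 1 (valence 4) → 3 H
  atom 9: C, bond orders sum to 2 (valence 4) → 2 H
  atom 10: aromatic c, 3 neighbours → 0 H
  atom 11: aromatic c, 2 neighbours → 1 H
  atom 12: aromatic c, 2 neighbours → 1 H
  atom 13: aromatic c, 2 neighbours → 1 H
  atom 14: aromatic c, 3 neighbours → 0 H
  atom 15: aromatic c, 2 neighbours → 1 H
  atom 16: C, bond orders sum to 4 (valence 4) → 0 H
  atom 17: N, bond orders sum to 1 (valence 3) → 2 H
  atom 18: O, bond orders sum to 2 (valence 2) → 0 H
Totals → C:15, H:23, N:1, O:2.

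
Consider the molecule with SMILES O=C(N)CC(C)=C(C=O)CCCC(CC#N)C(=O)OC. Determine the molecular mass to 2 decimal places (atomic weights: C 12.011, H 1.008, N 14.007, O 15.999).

280.32 g/mol

First, the molecular formula is C14H20N2O4 (counting implicit H from valence).
  C: 14 × 12.011 = 168.154
  H: 20 × 1.008 = 20.160
  N: 2 × 14.007 = 28.014
  O: 4 × 15.999 = 63.996
Sum: 14×12.011 + 20×1.008 + 2×14.007 + 4×15.999 = 280.324 → 280.32 g/mol.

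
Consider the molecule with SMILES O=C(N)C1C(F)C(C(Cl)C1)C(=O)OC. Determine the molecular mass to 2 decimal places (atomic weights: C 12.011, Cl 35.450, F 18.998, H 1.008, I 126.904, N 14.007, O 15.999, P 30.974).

223.63 g/mol

First, the molecular formula is C8H11ClFNO3 (counting implicit H from valence).
  C: 8 × 12.011 = 96.088
  Cl: 1 × 35.450 = 35.450
  F: 1 × 18.998 = 18.998
  H: 11 × 1.008 = 11.088
  N: 1 × 14.007 = 14.007
  O: 3 × 15.999 = 47.997
Sum: 8×12.011 + 1×35.450 + 1×18.998 + 11×1.008 + 1×14.007 + 3×15.999 = 223.628 → 223.63 g/mol.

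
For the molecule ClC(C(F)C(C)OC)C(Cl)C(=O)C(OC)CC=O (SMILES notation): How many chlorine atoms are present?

Scan the SMILES for Cl atoms (remember two-letter symbols like Cl and Br are single atoms).
Chlorine count: 2.

2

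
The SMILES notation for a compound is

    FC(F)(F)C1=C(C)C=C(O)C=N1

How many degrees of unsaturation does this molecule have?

Degree of unsaturation = (number of rings) + (number of π bonds).
Ring closures in the SMILES: 1.
π bonds: 3 double bonds (each 1 DoU) → 3 DoU from unsaturation.
Total DoU = 1 + 3 = 4.

4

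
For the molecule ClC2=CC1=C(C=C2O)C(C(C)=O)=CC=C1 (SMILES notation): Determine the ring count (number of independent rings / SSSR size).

2

In SMILES, each pair of matching ring-closure digits denotes one ring-closing bond; the number of such bonds equals the number of independent rings.
Ring-closure bonds here: 2.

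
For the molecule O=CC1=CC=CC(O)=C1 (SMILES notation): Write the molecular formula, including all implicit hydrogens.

Walk through each heavy atom and fill implicit hydrogens from standard valence (C 4, N 3, O 2, S 2, halogen 1):
  atom 1: O, bond orders sum to 2 (valence 2) → 0 H
  atom 2: C, bond orders sum to 3 (valence 4) → 1 H
  atom 3: C, bond orders sum to 4 (valence 4) → 0 H
  atom 4: C, bond orders sum to 3 (valence 4) → 1 H
  atom 5: C, bond orders sum to 3 (valence 4) → 1 H
  atom 6: C, bond orders sum to 3 (valence 4) → 1 H
  atom 7: C, bond orders sum to 4 (valence 4) → 0 H
  atom 8: O, bond orders sum to 1 (valence 2) → 1 H
  atom 9: C, bond orders sum to 3 (valence 4) → 1 H
Totals → C:7, H:6, O:2.

C7H6O2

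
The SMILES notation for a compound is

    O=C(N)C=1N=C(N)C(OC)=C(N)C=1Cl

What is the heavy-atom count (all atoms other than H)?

Every atom symbol written in the SMILES (organic subset) is one heavy atom; implicit H are not written.
Heavy atoms by element → C:7, Cl:1, N:4, O:2.
Total: 14.

14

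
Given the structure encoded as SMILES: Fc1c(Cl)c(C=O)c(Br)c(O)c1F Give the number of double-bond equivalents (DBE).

5

Molecular formula: C7H2BrClF2O2.
DoU = (2C + 2 + N − H − X) / 2, where X is the halogen count and O/S are ignored.
    = (2·7 + 2 + 0 − 2 − 4) / 2 = 10 / 2 = 5.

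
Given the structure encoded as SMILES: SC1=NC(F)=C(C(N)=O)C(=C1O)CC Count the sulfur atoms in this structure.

1

Scan the SMILES for S atoms (remember two-letter symbols like Cl and Br are single atoms).
Sulfur count: 1.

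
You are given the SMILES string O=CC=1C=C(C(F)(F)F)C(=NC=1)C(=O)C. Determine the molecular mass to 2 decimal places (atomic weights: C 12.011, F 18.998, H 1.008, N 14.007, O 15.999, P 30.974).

217.15 g/mol

First, the molecular formula is C9H6F3NO2 (counting implicit H from valence).
  C: 9 × 12.011 = 108.099
  F: 3 × 18.998 = 56.994
  H: 6 × 1.008 = 6.048
  N: 1 × 14.007 = 14.007
  O: 2 × 15.999 = 31.998
Sum: 9×12.011 + 3×18.998 + 6×1.008 + 1×14.007 + 2×15.999 = 217.146 → 217.15 g/mol.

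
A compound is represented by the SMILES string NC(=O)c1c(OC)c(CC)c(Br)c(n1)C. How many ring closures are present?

1

In SMILES, each pair of matching ring-closure digits denotes one ring-closing bond; the number of such bonds equals the number of independent rings.
Ring-closure bonds here: 1.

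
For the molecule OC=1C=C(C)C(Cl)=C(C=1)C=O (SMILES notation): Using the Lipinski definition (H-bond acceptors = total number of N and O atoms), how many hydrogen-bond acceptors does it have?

N atoms: 0; O atoms: 2.
Lipinski HBA = 0 + 2 = 2.

2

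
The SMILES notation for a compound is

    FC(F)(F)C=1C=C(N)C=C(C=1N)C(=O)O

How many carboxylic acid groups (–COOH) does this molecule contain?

1

The carboxylic acid motif appears at heavy-atom position 13 in the SMILES.
Other groups present: 2 primary amine.
Carboxylic acid count: 1.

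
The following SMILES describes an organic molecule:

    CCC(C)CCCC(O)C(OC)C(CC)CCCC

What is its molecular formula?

C17H36O2

Walk through each heavy atom and fill implicit hydrogens from standard valence (C 4, N 3, O 2, S 2, halogen 1):
  atom 1: C, bond orders sum to 1 (valence 4) → 3 H
  atom 2: C, bond orders sum to 2 (valence 4) → 2 H
  atom 3: C, bond orders sum to 3 (valence 4) → 1 H
  atom 4: C, bond orders sum to 1 (valence 4) → 3 H
  atom 5: C, bond orders sum to 2 (valence 4) → 2 H
  atom 6: C, bond orders sum to 2 (valence 4) → 2 H
  atom 7: C, bond orders sum to 2 (valence 4) → 2 H
  atom 8: C, bond orders sum to 3 (valence 4) → 1 H
  atom 9: O, bond orders sum to 1 (valence 2) → 1 H
  atom 10: C, bond orders sum to 3 (valence 4) → 1 H
  atom 11: O, bond orders sum to 2 (valence 2) → 0 H
  atom 12: C, bond orders sum to 1 (valence 4) → 3 H
  atom 13: C, bond orders sum to 3 (valence 4) → 1 H
  atom 14: C, bond orders sum to 2 (valence 4) → 2 H
  atom 15: C, bond orders sum to 1 (valence 4) → 3 H
  atom 16: C, bond orders sum to 2 (valence 4) → 2 H
  atom 17: C, bond orders sum to 2 (valence 4) → 2 H
  atom 18: C, bond orders sum to 2 (valence 4) → 2 H
  atom 19: C, bond orders sum to 1 (valence 4) → 3 H
Totals → C:17, H:36, O:2.
In Hill order: C17H36O2.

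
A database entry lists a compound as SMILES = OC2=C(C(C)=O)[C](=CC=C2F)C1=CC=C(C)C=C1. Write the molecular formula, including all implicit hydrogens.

C15H13FO2

Walk through each heavy atom and fill implicit hydrogens from standard valence (C 4, N 3, O 2, S 2, halogen 1):
  atom 1: O, bond orders sum to 1 (valence 2) → 1 H
  atom 2: C, bond orders sum to 4 (valence 4) → 0 H
  atom 3: C, bond orders sum to 4 (valence 4) → 0 H
  atom 4: C, bond orders sum to 4 (valence 4) → 0 H
  atom 5: C, bond orders sum to 1 (valence 4) → 3 H
  atom 6: O, bond orders sum to 2 (valence 2) → 0 H
  atom 7: C with explicit H count 0
  atom 8: C, bond orders sum to 3 (valence 4) → 1 H
  atom 9: C, bond orders sum to 3 (valence 4) → 1 H
  atom 10: C, bond orders sum to 4 (valence 4) → 0 H
  atom 11: F (halogen, monovalent) → 0 H
  atom 12: C, bond orders sum to 4 (valence 4) → 0 H
  atom 13: C, bond orders sum to 3 (valence 4) → 1 H
  atom 14: C, bond orders sum to 3 (valence 4) → 1 H
  atom 15: C, bond orders sum to 4 (valence 4) → 0 H
  atom 16: C, bond orders sum to 1 (valence 4) → 3 H
  atom 17: C, bond orders sum to 3 (valence 4) → 1 H
  atom 18: C, bond orders sum to 3 (valence 4) → 1 H
Totals → C:15, H:13, F:1, O:2.
In Hill order: C15H13FO2.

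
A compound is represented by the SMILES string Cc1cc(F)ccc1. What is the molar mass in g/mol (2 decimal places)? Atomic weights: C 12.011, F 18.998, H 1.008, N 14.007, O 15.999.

First, the molecular formula is C7H7F (counting implicit H from valence).
  C: 7 × 12.011 = 84.077
  F: 1 × 18.998 = 18.998
  H: 7 × 1.008 = 7.056
Sum: 7×12.011 + 1×18.998 + 7×1.008 = 110.131 → 110.13 g/mol.

110.13 g/mol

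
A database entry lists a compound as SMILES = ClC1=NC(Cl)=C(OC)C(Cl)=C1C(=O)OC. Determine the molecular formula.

C8H6Cl3NO3

Walk through each heavy atom and fill implicit hydrogens from standard valence (C 4, N 3, O 2, S 2, halogen 1):
  atom 1: Cl (halogen, monovalent) → 0 H
  atom 2: C, bond orders sum to 4 (valence 4) → 0 H
  atom 3: N, bond orders sum to 3 (valence 3) → 0 H
  atom 4: C, bond orders sum to 4 (valence 4) → 0 H
  atom 5: Cl (halogen, monovalent) → 0 H
  atom 6: C, bond orders sum to 4 (valence 4) → 0 H
  atom 7: O, bond orders sum to 2 (valence 2) → 0 H
  atom 8: C, bond orders sum to 1 (valence 4) → 3 H
  atom 9: C, bond orders sum to 4 (valence 4) → 0 H
  atom 10: Cl (halogen, monovalent) → 0 H
  atom 11: C, bond orders sum to 4 (valence 4) → 0 H
  atom 12: C, bond orders sum to 4 (valence 4) → 0 H
  atom 13: O, bond orders sum to 2 (valence 2) → 0 H
  atom 14: O, bond orders sum to 2 (valence 2) → 0 H
  atom 15: C, bond orders sum to 1 (valence 4) → 3 H
Totals → C:8, H:6, Cl:3, N:1, O:3.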